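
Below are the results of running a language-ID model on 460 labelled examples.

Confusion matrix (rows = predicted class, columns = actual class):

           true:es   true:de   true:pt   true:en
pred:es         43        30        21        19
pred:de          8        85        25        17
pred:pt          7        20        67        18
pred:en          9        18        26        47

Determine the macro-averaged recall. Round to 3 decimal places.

0.536

Per-class recall (TP/(TP+FN)):
  es: TP=43, FN=8+7+9=24 → 43/67 = 0.6418
  de: TP=85, FN=30+20+18=68 → 85/153 = 0.5556
  pt: TP=67, FN=21+25+26=72 → 67/139 = 0.4820
  en: TP=47, FN=19+17+18=54 → 47/101 = 0.4653
Macro-recall = mean = (0.6418 + 0.5556 + 0.4820 + 0.4653) / 4 = 0.536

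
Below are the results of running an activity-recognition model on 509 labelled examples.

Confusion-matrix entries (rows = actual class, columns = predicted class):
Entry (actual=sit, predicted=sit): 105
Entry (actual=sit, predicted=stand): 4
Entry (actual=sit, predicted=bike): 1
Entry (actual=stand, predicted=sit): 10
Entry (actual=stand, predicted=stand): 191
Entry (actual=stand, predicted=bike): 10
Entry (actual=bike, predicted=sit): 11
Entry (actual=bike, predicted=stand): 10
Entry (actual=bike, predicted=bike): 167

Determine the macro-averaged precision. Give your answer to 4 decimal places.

0.9011

Per-class precision (TP/(TP+FP)):
  sit: TP=105, FP=10+11=21 → 105/126 = 0.83333
  stand: TP=191, FP=4+10=14 → 191/205 = 0.93171
  bike: TP=167, FP=1+10=11 → 167/178 = 0.93820
Macro-precision = mean = (0.83333 + 0.93171 + 0.93820) / 3 = 0.9011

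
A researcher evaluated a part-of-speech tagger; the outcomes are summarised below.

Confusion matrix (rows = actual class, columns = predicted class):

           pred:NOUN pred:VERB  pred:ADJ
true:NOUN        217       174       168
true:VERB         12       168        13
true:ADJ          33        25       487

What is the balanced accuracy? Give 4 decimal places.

0.7174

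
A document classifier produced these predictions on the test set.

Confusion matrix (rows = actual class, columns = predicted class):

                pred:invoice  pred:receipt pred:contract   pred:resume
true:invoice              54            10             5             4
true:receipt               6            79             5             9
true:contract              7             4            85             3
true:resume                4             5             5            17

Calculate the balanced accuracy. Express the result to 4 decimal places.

Balanced accuracy = mean of per-class recall.
  invoice: recall = 54/73 = 0.73973
  receipt: recall = 79/99 = 0.79798
  contract: recall = 85/99 = 0.85859
  resume: recall = 17/31 = 0.54839
Mean = (0.73973 + 0.79798 + 0.85859 + 0.54839) / 4 = 0.7362

0.7362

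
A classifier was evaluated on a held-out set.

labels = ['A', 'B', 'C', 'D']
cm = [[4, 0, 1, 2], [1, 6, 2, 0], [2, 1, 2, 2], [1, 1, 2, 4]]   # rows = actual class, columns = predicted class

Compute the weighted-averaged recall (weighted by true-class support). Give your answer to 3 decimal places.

0.516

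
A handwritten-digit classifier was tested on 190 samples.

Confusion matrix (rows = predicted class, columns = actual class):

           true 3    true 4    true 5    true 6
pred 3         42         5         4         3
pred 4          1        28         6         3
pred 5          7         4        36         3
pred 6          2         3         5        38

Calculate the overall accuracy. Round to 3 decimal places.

0.758

Accuracy = trace / total = (42+28+36+38=144) / 190 = 144/190 = 0.758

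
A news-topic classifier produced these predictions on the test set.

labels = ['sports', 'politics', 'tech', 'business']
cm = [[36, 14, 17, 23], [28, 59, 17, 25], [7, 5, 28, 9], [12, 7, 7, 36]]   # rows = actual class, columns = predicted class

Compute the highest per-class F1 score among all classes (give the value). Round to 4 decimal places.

Per-class F1 score (2·TP/(2·TP+FP+FN)):
  sports: TP=36, FP=28+7+12=47, FN=14+17+23=54 → 72/173 = 0.41618
  politics: TP=59, FP=14+5+7=26, FN=28+17+25=70 → 118/214 = 0.55140
  tech: TP=28, FP=17+17+7=41, FN=7+5+9=21 → 56/118 = 0.47458
  business: TP=36, FP=23+25+9=57, FN=12+7+7=26 → 72/155 = 0.46452
Highest is class 'politics' with F1 score = 0.5514.

0.5514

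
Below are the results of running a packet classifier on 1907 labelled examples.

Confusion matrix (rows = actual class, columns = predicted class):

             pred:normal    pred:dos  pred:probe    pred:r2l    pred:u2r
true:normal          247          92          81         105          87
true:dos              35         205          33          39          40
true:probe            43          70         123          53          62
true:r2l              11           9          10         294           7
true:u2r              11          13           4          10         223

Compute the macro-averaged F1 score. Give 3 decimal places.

0.568

Per-class F1 score (2·TP/(2·TP+FP+FN)):
  normal: TP=247, FP=35+43+11+11=100, FN=92+81+105+87=365 → 494/959 = 0.5151
  dos: TP=205, FP=92+70+9+13=184, FN=35+33+39+40=147 → 410/741 = 0.5533
  probe: TP=123, FP=81+33+10+4=128, FN=43+70+53+62=228 → 246/602 = 0.4086
  r2l: TP=294, FP=105+39+53+10=207, FN=11+9+10+7=37 → 588/832 = 0.7067
  u2r: TP=223, FP=87+40+62+7=196, FN=11+13+4+10=38 → 446/680 = 0.6559
Macro-F1 score = mean = (0.5151 + 0.5533 + 0.4086 + 0.7067 + 0.6559) / 5 = 0.568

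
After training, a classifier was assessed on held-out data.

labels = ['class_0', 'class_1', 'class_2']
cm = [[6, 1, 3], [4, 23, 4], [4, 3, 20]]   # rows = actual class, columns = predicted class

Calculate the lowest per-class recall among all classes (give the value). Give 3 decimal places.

Per-class recall (TP/(TP+FN)):
  class_0: TP=6, FN=1+3=4 → 6/10 = 0.6000
  class_1: TP=23, FN=4+4=8 → 23/31 = 0.7419
  class_2: TP=20, FN=4+3=7 → 20/27 = 0.7407
Lowest is class 'class_0' with recall = 0.600.

0.600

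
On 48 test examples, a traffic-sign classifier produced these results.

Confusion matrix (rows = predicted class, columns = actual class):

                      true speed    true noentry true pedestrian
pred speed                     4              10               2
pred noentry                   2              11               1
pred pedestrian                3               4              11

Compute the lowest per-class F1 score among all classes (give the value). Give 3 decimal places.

0.320

Per-class F1 score (2·TP/(2·TP+FP+FN)):
  speed: TP=4, FP=10+2=12, FN=2+3=5 → 8/25 = 0.3200
  noentry: TP=11, FP=2+1=3, FN=10+4=14 → 22/39 = 0.5641
  pedestrian: TP=11, FP=3+4=7, FN=2+1=3 → 22/32 = 0.6875
Lowest is class 'speed' with F1 score = 0.320.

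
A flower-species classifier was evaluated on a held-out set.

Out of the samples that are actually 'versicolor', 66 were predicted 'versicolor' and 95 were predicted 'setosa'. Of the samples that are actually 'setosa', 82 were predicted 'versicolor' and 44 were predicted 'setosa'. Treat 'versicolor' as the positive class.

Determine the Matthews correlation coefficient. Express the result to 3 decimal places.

MCC = (TP·TN − FP·FN) / √((TP+FP)(TP+FN)(TN+FP)(TN+FN))
Numerator = 66·44 − 82·95 = -4886
Denominator = √(148·161·126·139) = √417323592 = 20428.4995
MCC = -4886 / 20428.4995 = -0.239

-0.239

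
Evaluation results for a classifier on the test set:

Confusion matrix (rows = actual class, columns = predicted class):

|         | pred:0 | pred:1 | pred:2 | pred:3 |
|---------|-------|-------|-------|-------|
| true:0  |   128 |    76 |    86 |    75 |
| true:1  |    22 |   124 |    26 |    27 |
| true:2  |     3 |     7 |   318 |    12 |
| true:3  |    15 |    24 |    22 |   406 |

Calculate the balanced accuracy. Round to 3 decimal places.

0.695

Balanced accuracy = mean of per-class recall.
  0: recall = 128/365 = 0.3507
  1: recall = 124/199 = 0.6231
  2: recall = 318/340 = 0.9353
  3: recall = 406/467 = 0.8694
Mean = (0.3507 + 0.6231 + 0.9353 + 0.8694) / 4 = 0.695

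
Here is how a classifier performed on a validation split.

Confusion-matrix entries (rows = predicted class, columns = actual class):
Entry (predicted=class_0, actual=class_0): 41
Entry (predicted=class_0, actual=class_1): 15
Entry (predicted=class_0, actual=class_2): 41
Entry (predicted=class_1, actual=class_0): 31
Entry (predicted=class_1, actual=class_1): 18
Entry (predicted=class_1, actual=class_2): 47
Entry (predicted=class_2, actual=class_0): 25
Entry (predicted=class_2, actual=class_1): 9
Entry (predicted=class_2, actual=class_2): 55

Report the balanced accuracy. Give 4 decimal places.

Balanced accuracy = mean of per-class recall.
  class_0: recall = 41/97 = 0.42268
  class_1: recall = 18/42 = 0.42857
  class_2: recall = 55/143 = 0.38462
Mean = (0.42268 + 0.42857 + 0.38462) / 3 = 0.4120

0.4120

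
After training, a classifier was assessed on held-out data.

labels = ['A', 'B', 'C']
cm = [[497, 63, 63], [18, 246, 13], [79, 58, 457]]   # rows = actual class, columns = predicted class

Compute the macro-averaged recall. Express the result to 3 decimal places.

Per-class recall (TP/(TP+FN)):
  A: TP=497, FN=63+63=126 → 497/623 = 0.7978
  B: TP=246, FN=18+13=31 → 246/277 = 0.8881
  C: TP=457, FN=79+58=137 → 457/594 = 0.7694
Macro-recall = mean = (0.7978 + 0.8881 + 0.7694) / 3 = 0.818

0.818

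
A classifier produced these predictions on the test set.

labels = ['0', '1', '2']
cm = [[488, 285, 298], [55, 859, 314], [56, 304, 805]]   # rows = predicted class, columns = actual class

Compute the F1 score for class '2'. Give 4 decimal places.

0.6235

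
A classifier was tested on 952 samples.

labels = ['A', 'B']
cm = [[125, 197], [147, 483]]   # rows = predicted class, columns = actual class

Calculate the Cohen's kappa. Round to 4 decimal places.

Observed agreement pₒ = trace/N = 608/952 = 0.63866
Expected agreement pₑ = Σ (rowᵢ·colᵢ)/N² = (272·322 + 680·630)/952² = 0.56933
κ = (pₒ − pₑ)/(1 − pₑ) = (0.63866 − 0.56933)/(1 − 0.56933) = 0.1610

0.1610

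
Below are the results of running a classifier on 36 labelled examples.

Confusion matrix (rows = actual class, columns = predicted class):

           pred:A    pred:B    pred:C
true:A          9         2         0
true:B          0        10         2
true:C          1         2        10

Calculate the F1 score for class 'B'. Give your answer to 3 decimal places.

F1 score = 2·TP/(2·TP+FP+FN).
B: TP=10, FP=2+2=4, FN=0+2=2 → 20/26 = 0.7692

0.769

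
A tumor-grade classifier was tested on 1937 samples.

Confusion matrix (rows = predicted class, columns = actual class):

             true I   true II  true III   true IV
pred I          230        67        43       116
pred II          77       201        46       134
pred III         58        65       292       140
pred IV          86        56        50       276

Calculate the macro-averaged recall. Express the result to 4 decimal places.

0.5296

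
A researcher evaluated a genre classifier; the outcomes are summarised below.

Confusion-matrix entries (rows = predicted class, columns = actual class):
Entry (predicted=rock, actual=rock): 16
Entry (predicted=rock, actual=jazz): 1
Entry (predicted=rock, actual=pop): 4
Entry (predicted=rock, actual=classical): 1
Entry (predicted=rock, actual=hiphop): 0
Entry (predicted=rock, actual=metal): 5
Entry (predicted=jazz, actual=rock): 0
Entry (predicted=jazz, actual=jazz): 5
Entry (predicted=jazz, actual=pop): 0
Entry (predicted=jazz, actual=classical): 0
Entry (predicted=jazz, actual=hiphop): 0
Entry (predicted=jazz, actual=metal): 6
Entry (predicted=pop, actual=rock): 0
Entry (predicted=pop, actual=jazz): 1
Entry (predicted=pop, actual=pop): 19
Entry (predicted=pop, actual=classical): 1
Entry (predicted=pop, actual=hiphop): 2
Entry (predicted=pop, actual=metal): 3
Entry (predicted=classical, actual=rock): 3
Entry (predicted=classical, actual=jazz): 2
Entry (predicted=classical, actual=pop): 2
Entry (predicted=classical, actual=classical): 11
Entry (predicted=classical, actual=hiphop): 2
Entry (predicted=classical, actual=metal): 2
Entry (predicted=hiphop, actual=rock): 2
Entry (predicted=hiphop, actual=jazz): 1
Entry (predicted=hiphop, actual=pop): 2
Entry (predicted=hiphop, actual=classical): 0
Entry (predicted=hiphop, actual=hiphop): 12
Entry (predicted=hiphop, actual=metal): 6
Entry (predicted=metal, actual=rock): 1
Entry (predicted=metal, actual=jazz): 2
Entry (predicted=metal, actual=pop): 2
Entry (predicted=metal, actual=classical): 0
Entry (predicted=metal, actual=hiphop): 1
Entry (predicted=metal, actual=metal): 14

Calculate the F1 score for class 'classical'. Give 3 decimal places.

0.629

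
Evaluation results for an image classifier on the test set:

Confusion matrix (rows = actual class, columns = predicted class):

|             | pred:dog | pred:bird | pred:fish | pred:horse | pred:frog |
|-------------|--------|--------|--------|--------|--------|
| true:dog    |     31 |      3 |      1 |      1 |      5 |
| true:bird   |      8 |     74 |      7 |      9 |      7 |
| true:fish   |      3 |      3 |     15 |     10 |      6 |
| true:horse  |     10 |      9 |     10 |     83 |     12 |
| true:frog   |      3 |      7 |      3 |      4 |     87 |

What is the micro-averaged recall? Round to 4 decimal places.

0.7056

Micro-averaging pools counts across classes: ΣTP=290, ΣFP=121, ΣFN=121.
Micro-recall = TP/(TP+FN) on pooled counts = 0.7056 (equals overall accuracy in single-label multiclass).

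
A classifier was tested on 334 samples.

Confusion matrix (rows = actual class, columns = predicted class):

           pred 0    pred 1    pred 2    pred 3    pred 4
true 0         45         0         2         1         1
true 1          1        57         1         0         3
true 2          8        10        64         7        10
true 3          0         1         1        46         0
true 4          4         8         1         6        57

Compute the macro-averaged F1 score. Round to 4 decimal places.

0.8113

Per-class F1 score (2·TP/(2·TP+FP+FN)):
  0: TP=45, FP=1+8+0+4=13, FN=0+2+1+1=4 → 90/107 = 0.84112
  1: TP=57, FP=0+10+1+8=19, FN=1+1+0+3=5 → 114/138 = 0.82609
  2: TP=64, FP=2+1+1+1=5, FN=8+10+7+10=35 → 128/168 = 0.76190
  3: TP=46, FP=1+0+7+6=14, FN=0+1+1+0=2 → 92/108 = 0.85185
  4: TP=57, FP=1+3+10+0=14, FN=4+8+1+6=19 → 114/147 = 0.77551
Macro-F1 score = mean = (0.84112 + 0.82609 + 0.76190 + 0.85185 + 0.77551) / 5 = 0.8113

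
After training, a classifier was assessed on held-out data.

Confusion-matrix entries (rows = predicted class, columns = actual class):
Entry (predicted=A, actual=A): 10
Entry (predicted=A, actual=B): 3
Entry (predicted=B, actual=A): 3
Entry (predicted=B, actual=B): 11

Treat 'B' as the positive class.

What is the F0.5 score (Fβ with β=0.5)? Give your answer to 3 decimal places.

Fβ = (1+β²)·TP / ((1+β²)·TP + β²·FN + FP), with β²=1/4
= 1.25·11 / (1.25·11 + 0.25·3 + 3) = 0.786

0.786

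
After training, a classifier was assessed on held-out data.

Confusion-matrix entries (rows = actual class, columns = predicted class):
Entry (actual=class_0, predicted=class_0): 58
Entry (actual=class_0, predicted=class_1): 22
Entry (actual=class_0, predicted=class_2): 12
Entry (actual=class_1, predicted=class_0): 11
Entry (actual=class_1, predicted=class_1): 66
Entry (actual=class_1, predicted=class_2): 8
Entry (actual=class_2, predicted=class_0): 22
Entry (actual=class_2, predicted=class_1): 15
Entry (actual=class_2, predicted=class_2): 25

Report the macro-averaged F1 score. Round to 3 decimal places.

0.601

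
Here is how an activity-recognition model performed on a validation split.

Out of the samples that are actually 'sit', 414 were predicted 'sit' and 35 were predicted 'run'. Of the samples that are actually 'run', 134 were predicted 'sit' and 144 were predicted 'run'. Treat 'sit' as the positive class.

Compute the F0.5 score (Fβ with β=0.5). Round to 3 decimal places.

Fβ = (1+β²)·TP / ((1+β²)·TP + β²·FN + FP), with β²=1/4
= 1.25·414 / (1.25·414 + 0.25·35 + 134) = 0.784

0.784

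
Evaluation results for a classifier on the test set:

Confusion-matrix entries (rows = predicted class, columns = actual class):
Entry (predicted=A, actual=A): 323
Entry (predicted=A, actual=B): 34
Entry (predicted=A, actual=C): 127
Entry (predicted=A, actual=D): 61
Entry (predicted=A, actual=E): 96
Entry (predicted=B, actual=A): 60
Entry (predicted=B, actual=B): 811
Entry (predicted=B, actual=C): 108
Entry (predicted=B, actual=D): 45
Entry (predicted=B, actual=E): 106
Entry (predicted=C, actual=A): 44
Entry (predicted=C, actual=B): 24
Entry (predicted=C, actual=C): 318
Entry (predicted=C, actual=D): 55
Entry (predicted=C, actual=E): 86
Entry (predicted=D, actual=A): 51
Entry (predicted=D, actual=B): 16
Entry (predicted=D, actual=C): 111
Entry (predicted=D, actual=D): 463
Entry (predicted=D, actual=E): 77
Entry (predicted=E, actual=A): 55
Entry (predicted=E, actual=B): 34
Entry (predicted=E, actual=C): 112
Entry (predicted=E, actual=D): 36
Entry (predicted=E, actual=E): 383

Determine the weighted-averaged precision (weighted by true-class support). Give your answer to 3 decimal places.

0.628

Per-class precision (TP/(TP+FP)):
  A: TP=323, FP=34+127+61+96=318 → 323/641 = 0.5039
  B: TP=811, FP=60+108+45+106=319 → 811/1130 = 0.7177
  C: TP=318, FP=44+24+55+86=209 → 318/527 = 0.6034
  D: TP=463, FP=51+16+111+77=255 → 463/718 = 0.6448
  E: TP=383, FP=55+34+112+36=237 → 383/620 = 0.6177
Weighted-precision = Σ (supportᵢ/N)·precisionᵢ with N=3636: (533/3636)·0.5039 + (919/3636)·0.7177 + (776/3636)·0.6034 + (660/3636)·0.6448 + (748/3636)·0.6177 = 0.628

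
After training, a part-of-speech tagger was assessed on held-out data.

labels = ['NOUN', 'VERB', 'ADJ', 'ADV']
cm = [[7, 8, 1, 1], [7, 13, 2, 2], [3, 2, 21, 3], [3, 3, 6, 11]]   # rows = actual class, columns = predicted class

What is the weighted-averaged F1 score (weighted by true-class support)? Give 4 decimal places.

Per-class F1 score (2·TP/(2·TP+FP+FN)):
  NOUN: TP=7, FP=7+3+3=13, FN=8+1+1=10 → 14/37 = 0.37838
  VERB: TP=13, FP=8+2+3=13, FN=7+2+2=11 → 26/50 = 0.52000
  ADJ: TP=21, FP=1+2+6=9, FN=3+2+3=8 → 42/59 = 0.71186
  ADV: TP=11, FP=1+2+3=6, FN=3+3+6=12 → 22/40 = 0.55000
Weighted-F1 score = Σ (supportᵢ/N)·F1 scoreᵢ with N=93: (17/93)·0.37838 + (24/93)·0.52000 + (29/93)·0.71186 + (23/93)·0.55000 = 0.5614

0.5614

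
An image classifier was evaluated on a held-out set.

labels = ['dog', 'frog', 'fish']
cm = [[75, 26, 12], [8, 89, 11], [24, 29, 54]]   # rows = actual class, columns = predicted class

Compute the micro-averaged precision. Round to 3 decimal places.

0.665

Micro-averaging pools counts across classes: ΣTP=218, ΣFP=110, ΣFN=110.
Micro-precision = TP/(TP+FP) on pooled counts = 0.665 (equals overall accuracy in single-label multiclass).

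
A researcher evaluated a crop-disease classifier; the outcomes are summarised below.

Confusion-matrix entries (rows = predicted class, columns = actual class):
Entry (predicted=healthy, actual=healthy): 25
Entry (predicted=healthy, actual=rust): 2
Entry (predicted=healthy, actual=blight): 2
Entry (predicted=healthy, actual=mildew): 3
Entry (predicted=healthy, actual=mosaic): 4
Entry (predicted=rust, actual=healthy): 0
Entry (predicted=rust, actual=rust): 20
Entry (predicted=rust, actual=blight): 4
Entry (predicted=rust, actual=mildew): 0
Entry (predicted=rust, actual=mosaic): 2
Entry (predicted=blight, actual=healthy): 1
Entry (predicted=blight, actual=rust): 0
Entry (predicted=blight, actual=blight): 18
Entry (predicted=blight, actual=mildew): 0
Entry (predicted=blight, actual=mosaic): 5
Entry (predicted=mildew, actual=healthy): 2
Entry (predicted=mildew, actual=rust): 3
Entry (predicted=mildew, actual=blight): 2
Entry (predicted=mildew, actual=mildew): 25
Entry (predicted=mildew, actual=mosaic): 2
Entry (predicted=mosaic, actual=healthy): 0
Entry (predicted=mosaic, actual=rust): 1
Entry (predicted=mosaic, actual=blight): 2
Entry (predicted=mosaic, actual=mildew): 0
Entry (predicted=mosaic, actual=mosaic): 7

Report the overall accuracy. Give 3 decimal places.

0.731

Accuracy = trace / total = (25+20+18+25+7=95) / 130 = 95/130 = 0.731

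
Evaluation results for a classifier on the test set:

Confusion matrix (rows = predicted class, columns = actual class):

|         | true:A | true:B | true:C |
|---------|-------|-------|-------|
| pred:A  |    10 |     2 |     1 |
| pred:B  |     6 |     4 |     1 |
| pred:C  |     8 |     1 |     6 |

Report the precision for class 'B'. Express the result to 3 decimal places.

0.364

Take TP from the diagonal, FP from the rest of the 'B' prediction marginal, FN from the rest of the 'B' actual marginal.
precision = TP/(TP+FP).
B: TP=4, FP=6+1=7 → 4/11 = 0.3636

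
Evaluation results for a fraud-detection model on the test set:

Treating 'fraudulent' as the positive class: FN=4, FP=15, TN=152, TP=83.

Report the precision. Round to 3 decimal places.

0.847

Precision = TP/(TP+FP) = 83/(83+15) = 83/98 = 0.847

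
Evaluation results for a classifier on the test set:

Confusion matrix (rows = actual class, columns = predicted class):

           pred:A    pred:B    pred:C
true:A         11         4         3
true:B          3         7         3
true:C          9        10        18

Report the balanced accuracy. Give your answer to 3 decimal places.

Balanced accuracy = mean of per-class recall.
  A: recall = 11/18 = 0.6111
  B: recall = 7/13 = 0.5385
  C: recall = 18/37 = 0.4865
Mean = (0.6111 + 0.5385 + 0.4865) / 3 = 0.545

0.545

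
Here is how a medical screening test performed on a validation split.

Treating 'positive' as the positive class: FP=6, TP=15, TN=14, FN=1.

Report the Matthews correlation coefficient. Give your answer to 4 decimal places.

MCC = (TP·TN − FP·FN) / √((TP+FP)(TP+FN)(TN+FP)(TN+FN))
Numerator = 15·14 − 6·1 = 204
Denominator = √(21·16·20·15) = √100800 = 317.4902
MCC = 204 / 317.4902 = 0.6425

0.6425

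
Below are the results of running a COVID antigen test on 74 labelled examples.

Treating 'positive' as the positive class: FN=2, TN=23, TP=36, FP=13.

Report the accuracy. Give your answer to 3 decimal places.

Accuracy = (TP+TN)/N = (36+23)/74 = 0.797

0.797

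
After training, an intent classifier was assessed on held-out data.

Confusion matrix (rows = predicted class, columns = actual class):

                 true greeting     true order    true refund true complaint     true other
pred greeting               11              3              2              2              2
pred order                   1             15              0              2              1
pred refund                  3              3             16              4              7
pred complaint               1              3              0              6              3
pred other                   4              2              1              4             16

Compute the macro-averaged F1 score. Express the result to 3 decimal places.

0.558

Per-class F1 score (2·TP/(2·TP+FP+FN)):
  greeting: TP=11, FP=3+2+2+2=9, FN=1+3+1+4=9 → 22/40 = 0.5500
  order: TP=15, FP=1+0+2+1=4, FN=3+3+3+2=11 → 30/45 = 0.6667
  refund: TP=16, FP=3+3+4+7=17, FN=2+0+0+1=3 → 32/52 = 0.6154
  complaint: TP=6, FP=1+3+0+3=7, FN=2+2+4+4=12 → 12/31 = 0.3871
  other: TP=16, FP=4+2+1+4=11, FN=2+1+7+3=13 → 32/56 = 0.5714
Macro-F1 score = mean = (0.5500 + 0.6667 + 0.6154 + 0.3871 + 0.5714) / 5 = 0.558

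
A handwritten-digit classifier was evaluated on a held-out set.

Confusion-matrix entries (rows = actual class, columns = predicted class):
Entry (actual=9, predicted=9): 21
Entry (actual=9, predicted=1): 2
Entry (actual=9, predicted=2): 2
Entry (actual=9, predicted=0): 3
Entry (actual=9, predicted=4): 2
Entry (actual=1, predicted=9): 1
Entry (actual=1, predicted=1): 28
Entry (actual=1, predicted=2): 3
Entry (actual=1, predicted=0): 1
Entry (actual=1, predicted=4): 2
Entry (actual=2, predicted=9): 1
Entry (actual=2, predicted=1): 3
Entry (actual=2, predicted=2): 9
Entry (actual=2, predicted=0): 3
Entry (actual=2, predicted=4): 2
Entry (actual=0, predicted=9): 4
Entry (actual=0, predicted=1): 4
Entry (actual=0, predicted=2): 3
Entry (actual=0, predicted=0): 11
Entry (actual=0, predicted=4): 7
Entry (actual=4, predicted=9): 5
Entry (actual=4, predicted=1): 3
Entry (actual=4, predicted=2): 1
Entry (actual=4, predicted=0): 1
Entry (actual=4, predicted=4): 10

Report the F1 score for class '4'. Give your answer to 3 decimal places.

Take TP from the diagonal, FP from the rest of the '4' prediction marginal, FN from the rest of the '4' actual marginal.
F1 score = 2·TP/(2·TP+FP+FN).
4: TP=10, FP=2+2+2+7=13, FN=5+3+1+1=10 → 20/43 = 0.4651

0.465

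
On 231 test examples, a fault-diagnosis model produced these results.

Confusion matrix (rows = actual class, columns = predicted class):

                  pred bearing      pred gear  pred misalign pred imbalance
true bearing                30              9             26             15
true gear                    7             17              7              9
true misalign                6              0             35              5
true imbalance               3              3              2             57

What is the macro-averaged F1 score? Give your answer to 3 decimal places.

Per-class F1 score (2·TP/(2·TP+FP+FN)):
  bearing: TP=30, FP=7+6+3=16, FN=9+26+15=50 → 60/126 = 0.4762
  gear: TP=17, FP=9+0+3=12, FN=7+7+9=23 → 34/69 = 0.4928
  misalign: TP=35, FP=26+7+2=35, FN=6+0+5=11 → 70/116 = 0.6034
  imbalance: TP=57, FP=15+9+5=29, FN=3+3+2=8 → 114/151 = 0.7550
Macro-F1 score = mean = (0.4762 + 0.4928 + 0.6034 + 0.7550) / 4 = 0.582

0.582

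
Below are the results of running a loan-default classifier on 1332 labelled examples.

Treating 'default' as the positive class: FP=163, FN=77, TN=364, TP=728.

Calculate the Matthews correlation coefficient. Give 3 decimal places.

MCC = (TP·TN − FP·FN) / √((TP+FP)(TP+FN)(TN+FP)(TN+FN))
Numerator = 728·364 − 163·77 = 252441
Denominator = √(891·805·527·441) = √166695082785 = 408283.0915
MCC = 252441 / 408283.0915 = 0.618

0.618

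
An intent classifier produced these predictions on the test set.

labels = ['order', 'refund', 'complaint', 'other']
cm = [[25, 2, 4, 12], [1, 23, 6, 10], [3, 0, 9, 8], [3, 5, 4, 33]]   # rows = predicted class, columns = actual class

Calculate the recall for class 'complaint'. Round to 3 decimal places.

0.391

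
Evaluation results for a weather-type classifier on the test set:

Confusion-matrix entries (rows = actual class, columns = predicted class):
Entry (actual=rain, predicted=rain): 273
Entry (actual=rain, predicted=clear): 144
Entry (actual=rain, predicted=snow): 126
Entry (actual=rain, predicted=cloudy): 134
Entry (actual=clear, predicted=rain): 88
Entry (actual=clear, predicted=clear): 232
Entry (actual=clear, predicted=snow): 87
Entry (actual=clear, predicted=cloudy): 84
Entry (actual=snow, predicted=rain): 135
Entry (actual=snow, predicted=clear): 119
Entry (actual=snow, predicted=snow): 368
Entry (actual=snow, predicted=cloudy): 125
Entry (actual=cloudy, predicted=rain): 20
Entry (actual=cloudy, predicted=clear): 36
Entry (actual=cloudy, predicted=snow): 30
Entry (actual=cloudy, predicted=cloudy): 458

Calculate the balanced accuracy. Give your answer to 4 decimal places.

0.5526

Balanced accuracy = mean of per-class recall.
  rain: recall = 273/677 = 0.40325
  clear: recall = 232/491 = 0.47251
  snow: recall = 368/747 = 0.49264
  cloudy: recall = 458/544 = 0.84191
Mean = (0.40325 + 0.47251 + 0.49264 + 0.84191) / 4 = 0.5526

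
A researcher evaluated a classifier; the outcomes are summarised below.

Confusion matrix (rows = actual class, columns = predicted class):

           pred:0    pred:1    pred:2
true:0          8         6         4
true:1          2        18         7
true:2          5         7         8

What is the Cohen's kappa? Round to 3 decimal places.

0.264

Observed agreement pₒ = trace/N = 34/65 = 0.5231
Expected agreement pₑ = Σ (rowᵢ·colᵢ)/N² = (18·15 + 27·31 + 20·19)/65² = 0.3520
κ = (pₒ − pₑ)/(1 − pₑ) = (0.5231 − 0.3520)/(1 − 0.3520) = 0.264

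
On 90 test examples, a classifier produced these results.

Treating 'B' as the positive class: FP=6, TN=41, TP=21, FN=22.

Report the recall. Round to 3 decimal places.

Recall = TP/(TP+FN) = 21/(21+22) = 21/43 = 0.488

0.488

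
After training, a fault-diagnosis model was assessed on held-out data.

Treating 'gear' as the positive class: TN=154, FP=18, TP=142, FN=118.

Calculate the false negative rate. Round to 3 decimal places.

0.454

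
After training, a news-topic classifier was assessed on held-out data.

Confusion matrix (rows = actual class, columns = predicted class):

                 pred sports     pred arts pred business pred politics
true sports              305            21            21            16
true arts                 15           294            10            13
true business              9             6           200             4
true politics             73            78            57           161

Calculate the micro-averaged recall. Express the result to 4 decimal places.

Micro-averaging pools counts across classes: ΣTP=960, ΣFP=323, ΣFN=323.
Micro-recall = TP/(TP+FN) on pooled counts = 0.7482 (equals overall accuracy in single-label multiclass).

0.7482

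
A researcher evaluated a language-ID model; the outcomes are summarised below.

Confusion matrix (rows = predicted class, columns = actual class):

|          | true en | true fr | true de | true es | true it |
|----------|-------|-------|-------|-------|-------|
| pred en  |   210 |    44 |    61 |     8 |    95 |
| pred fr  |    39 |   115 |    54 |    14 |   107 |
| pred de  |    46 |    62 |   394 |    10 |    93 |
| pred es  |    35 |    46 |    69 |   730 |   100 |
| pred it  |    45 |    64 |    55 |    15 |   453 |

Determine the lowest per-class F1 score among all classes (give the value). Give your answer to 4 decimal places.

Per-class F1 score (2·TP/(2·TP+FP+FN)):
  en: TP=210, FP=44+61+8+95=208, FN=39+46+35+45=165 → 420/793 = 0.52963
  fr: TP=115, FP=39+54+14+107=214, FN=44+62+46+64=216 → 230/660 = 0.34848
  de: TP=394, FP=46+62+10+93=211, FN=61+54+69+55=239 → 788/1238 = 0.63651
  es: TP=730, FP=35+46+69+100=250, FN=8+14+10+15=47 → 1460/1757 = 0.83096
  it: TP=453, FP=45+64+55+15=179, FN=95+107+93+100=395 → 906/1480 = 0.61216
Lowest is class 'fr' with F1 score = 0.3485.

0.3485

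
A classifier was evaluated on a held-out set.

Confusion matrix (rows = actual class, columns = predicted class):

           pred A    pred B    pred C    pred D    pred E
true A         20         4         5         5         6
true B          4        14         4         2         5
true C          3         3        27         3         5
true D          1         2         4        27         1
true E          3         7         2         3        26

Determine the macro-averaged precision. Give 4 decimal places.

Per-class precision (TP/(TP+FP)):
  A: TP=20, FP=4+3+1+3=11 → 20/31 = 0.64516
  B: TP=14, FP=4+3+2+7=16 → 14/30 = 0.46667
  C: TP=27, FP=5+4+4+2=15 → 27/42 = 0.64286
  D: TP=27, FP=5+2+3+3=13 → 27/40 = 0.67500
  E: TP=26, FP=6+5+5+1=17 → 26/43 = 0.60465
Macro-precision = mean = (0.64516 + 0.46667 + 0.64286 + 0.67500 + 0.60465) / 5 = 0.6069

0.6069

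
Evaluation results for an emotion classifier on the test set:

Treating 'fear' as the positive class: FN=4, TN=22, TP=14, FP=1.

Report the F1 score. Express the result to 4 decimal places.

Precision = TP/(TP+FP) = 14/15 = 0.9333
Recall = TP/(TP+FN) = 14/18 = 0.7778
F1 = 2·TP/(2·TP+FP+FN) = 28/33 = 0.8485

0.8485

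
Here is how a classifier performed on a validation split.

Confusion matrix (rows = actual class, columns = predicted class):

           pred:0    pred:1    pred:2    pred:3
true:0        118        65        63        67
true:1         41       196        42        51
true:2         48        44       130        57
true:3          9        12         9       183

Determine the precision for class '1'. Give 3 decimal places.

0.618

precision = TP/(TP+FP).
1: TP=196, FP=65+44+12=121 → 196/317 = 0.6183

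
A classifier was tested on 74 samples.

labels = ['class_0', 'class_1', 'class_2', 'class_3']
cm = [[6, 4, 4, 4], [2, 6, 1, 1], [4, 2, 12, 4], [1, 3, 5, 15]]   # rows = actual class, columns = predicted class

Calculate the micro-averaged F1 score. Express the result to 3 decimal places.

0.527

Micro-averaging pools counts across classes: ΣTP=39, ΣFP=35, ΣFN=35.
Micro-F1 score = 2·TP/(2·TP+FP+FN) on pooled counts = 0.527 (equals overall accuracy in single-label multiclass).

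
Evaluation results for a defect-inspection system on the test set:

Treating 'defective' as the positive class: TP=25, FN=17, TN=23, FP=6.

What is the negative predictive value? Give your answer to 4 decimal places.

0.5750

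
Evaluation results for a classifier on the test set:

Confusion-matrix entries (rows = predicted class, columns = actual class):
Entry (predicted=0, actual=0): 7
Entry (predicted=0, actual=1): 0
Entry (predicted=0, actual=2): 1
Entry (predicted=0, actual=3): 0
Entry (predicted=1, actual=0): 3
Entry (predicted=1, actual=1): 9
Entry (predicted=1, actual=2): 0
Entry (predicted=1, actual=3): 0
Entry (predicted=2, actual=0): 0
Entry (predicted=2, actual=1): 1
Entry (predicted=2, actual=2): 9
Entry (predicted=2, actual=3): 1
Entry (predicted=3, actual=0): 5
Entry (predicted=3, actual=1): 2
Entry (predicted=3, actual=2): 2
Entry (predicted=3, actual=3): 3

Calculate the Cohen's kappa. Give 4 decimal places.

0.5409

Observed agreement pₒ = trace/N = 28/43 = 0.65116
Expected agreement pₑ = Σ (rowᵢ·colᵢ)/N² = (15·8 + 12·12 + 12·11 + 4·12)/43² = 0.24013
κ = (pₒ − pₑ)/(1 − pₑ) = (0.65116 − 0.24013)/(1 − 0.24013) = 0.5409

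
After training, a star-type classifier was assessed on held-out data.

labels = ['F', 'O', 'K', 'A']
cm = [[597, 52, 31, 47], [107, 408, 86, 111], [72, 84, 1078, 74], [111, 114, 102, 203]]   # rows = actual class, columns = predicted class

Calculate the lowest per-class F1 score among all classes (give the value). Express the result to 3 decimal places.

Per-class F1 score (2·TP/(2·TP+FP+FN)):
  F: TP=597, FP=107+72+111=290, FN=52+31+47=130 → 1194/1614 = 0.7398
  O: TP=408, FP=52+84+114=250, FN=107+86+111=304 → 816/1370 = 0.5956
  K: TP=1078, FP=31+86+102=219, FN=72+84+74=230 → 2156/2605 = 0.8276
  A: TP=203, FP=47+111+74=232, FN=111+114+102=327 → 406/965 = 0.4207
Lowest is class 'A' with F1 score = 0.421.

0.421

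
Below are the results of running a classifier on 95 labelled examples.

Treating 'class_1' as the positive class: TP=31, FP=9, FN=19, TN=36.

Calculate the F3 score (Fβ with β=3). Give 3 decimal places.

0.633

Fβ = (1+β²)·TP / ((1+β²)·TP + β²·FN + FP), with β²=9
= 10·31 / (10·31 + 9·19 + 9) = 0.633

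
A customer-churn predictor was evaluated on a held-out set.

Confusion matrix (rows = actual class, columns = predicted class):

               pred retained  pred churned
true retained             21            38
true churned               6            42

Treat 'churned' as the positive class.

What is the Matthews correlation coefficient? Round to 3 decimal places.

MCC = (TP·TN − FP·FN) / √((TP+FP)(TP+FN)(TN+FP)(TN+FN))
Numerator = 42·21 − 38·6 = 654
Denominator = √(80·48·59·27) = √6117120 = 2473.2812
MCC = 654 / 2473.2812 = 0.264

0.264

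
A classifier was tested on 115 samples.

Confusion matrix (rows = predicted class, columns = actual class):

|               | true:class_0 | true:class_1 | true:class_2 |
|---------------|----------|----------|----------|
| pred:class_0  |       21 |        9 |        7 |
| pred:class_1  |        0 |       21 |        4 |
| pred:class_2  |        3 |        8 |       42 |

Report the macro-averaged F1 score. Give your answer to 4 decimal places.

Per-class F1 score (2·TP/(2·TP+FP+FN)):
  class_0: TP=21, FP=9+7=16, FN=0+3=3 → 42/61 = 0.68852
  class_1: TP=21, FP=0+4=4, FN=9+8=17 → 42/63 = 0.66667
  class_2: TP=42, FP=3+8=11, FN=7+4=11 → 84/106 = 0.79245
Macro-F1 score = mean = (0.68852 + 0.66667 + 0.79245) / 3 = 0.7159

0.7159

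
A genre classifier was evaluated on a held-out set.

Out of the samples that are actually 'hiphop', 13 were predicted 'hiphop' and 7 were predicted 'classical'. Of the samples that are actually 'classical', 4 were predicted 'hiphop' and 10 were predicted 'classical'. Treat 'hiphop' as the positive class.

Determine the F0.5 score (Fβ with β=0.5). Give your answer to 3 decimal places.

0.739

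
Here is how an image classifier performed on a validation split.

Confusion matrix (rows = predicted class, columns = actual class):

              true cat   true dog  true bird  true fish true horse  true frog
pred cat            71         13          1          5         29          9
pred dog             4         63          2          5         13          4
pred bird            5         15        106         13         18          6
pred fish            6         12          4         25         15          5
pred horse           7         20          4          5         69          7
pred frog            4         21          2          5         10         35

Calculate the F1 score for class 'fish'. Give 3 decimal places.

Treat 'fish' as positive and all other classes as negative.
F1 score = 2·TP/(2·TP+FP+FN).
fish: TP=25, FP=6+12+4+15+5=42, FN=5+5+13+5+5=33 → 50/125 = 0.4000

0.400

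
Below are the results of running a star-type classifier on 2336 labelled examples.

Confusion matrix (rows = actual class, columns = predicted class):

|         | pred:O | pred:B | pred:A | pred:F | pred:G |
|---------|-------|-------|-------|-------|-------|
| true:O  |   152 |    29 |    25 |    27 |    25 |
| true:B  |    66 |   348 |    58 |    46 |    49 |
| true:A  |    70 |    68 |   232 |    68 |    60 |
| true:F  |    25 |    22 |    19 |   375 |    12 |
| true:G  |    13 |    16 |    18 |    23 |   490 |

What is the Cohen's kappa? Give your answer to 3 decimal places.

0.601

Observed agreement pₒ = trace/N = 1597/2336 = 0.6836
Expected agreement pₑ = Σ (rowᵢ·colᵢ)/N² = (258·326 + 567·483 + 498·352 + 453·539 + 560·636)/2336² = 0.2077
κ = (pₒ − pₑ)/(1 − pₑ) = (0.6836 − 0.2077)/(1 − 0.2077) = 0.601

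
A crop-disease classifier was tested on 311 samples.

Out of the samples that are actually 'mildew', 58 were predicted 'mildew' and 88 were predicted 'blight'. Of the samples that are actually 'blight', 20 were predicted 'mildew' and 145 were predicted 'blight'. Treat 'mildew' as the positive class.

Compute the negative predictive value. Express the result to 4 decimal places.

0.6223

NPV = TN/(TN+FN) = 145/(145+88) = 0.6223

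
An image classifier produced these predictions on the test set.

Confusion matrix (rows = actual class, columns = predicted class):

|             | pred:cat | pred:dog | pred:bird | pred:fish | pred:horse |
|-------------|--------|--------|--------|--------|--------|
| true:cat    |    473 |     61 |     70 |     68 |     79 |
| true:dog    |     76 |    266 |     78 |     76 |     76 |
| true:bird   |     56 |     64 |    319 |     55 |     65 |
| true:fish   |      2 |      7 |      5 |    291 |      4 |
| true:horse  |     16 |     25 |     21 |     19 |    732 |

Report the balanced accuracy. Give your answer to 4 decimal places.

0.7015

Balanced accuracy = mean of per-class recall.
  cat: recall = 473/751 = 0.62983
  dog: recall = 266/572 = 0.46503
  bird: recall = 319/559 = 0.57066
  fish: recall = 291/309 = 0.94175
  horse: recall = 732/813 = 0.90037
Mean = (0.62983 + 0.46503 + 0.57066 + 0.94175 + 0.90037) / 5 = 0.7015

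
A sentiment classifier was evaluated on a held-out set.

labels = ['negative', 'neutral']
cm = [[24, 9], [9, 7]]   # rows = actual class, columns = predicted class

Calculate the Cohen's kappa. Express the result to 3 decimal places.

0.165

Observed agreement pₒ = trace/N = 31/49 = 0.6327
Expected agreement pₑ = Σ (rowᵢ·colᵢ)/N² = (33·33 + 16·16)/49² = 0.5602
κ = (pₒ − pₑ)/(1 − pₑ) = (0.6327 − 0.5602)/(1 − 0.5602) = 0.165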